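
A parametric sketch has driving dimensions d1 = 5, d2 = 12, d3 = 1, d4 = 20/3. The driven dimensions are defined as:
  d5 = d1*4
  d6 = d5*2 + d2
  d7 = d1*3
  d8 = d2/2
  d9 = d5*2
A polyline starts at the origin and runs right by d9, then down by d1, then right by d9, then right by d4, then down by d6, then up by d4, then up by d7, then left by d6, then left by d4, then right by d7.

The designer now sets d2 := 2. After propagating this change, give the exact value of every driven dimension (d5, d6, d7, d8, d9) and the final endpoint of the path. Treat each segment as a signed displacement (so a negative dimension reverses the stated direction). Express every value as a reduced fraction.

d5 = 20
d6 = 42
d7 = 15
d8 = 1
d9 = 40
endpoint = (53, -76/3)

Apply edit: d2 := 2
  d5 = d1*4 = 20
  d6 = d5*2 + d2 = 42
  d7 = d1*3 = 15
  d8 = d2/2 = 1
  d9 = d5*2 = 40
Walk from origin (0, 0):
  seg 1: right by d9 = 40 → (40, 0)
  seg 2: down by d1 = 5 → (40, -5)
  seg 3: right by d9 = 40 → (80, -5)
  seg 4: right by d4 = 20/3 → (260/3, -5)
  seg 5: down by d6 = 42 → (260/3, -47)
  seg 6: up by d4 = 20/3 → (260/3, -121/3)
  seg 7: up by d7 = 15 → (260/3, -76/3)
  seg 8: left by d6 = 42 → (134/3, -76/3)
  seg 9: left by d4 = 20/3 → (38, -76/3)
  seg 10: right by d7 = 15 → (53, -76/3)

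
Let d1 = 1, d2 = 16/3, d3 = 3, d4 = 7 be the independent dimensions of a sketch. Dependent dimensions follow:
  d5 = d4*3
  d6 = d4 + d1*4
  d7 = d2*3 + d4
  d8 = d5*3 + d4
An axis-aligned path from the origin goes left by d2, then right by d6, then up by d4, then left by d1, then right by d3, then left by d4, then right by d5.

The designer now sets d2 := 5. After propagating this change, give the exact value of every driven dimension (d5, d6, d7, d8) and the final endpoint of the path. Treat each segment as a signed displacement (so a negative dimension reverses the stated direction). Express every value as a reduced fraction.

Apply edit: d2 := 5
  d5 = d4*3 = 21
  d6 = d4 + d1*4 = 11
  d7 = d2*3 + d4 = 22
  d8 = d5*3 + d4 = 70
Walk from origin (0, 0):
  seg 1: left by d2 = 5 → (-5, 0)
  seg 2: right by d6 = 11 → (6, 0)
  seg 3: up by d4 = 7 → (6, 7)
  seg 4: left by d1 = 1 → (5, 7)
  seg 5: right by d3 = 3 → (8, 7)
  seg 6: left by d4 = 7 → (1, 7)
  seg 7: right by d5 = 21 → (22, 7)

d5 = 21
d6 = 11
d7 = 22
d8 = 70
endpoint = (22, 7)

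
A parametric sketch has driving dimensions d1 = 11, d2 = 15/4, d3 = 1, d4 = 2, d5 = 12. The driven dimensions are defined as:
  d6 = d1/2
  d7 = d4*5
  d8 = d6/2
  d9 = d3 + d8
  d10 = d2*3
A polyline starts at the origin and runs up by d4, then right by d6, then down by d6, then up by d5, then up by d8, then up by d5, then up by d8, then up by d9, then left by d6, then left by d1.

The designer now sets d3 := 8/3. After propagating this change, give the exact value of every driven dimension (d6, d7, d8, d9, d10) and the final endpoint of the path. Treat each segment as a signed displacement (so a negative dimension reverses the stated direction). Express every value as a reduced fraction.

Apply edit: d3 := 8/3
  d6 = d1/2 = 11/2
  d7 = d4*5 = 10
  d8 = d6/2 = 11/4
  d9 = d3 + d8 = 65/12
  d10 = d2*3 = 45/4
Walk from origin (0, 0):
  seg 1: up by d4 = 2 → (0, 2)
  seg 2: right by d6 = 11/2 → (11/2, 2)
  seg 3: down by d6 = 11/2 → (11/2, -7/2)
  seg 4: up by d5 = 12 → (11/2, 17/2)
  seg 5: up by d8 = 11/4 → (11/2, 45/4)
  seg 6: up by d5 = 12 → (11/2, 93/4)
  seg 7: up by d8 = 11/4 → (11/2, 26)
  seg 8: up by d9 = 65/12 → (11/2, 377/12)
  seg 9: left by d6 = 11/2 → (0, 377/12)
  seg 10: left by d1 = 11 → (-11, 377/12)

d6 = 11/2
d7 = 10
d8 = 11/4
d9 = 65/12
d10 = 45/4
endpoint = (-11, 377/12)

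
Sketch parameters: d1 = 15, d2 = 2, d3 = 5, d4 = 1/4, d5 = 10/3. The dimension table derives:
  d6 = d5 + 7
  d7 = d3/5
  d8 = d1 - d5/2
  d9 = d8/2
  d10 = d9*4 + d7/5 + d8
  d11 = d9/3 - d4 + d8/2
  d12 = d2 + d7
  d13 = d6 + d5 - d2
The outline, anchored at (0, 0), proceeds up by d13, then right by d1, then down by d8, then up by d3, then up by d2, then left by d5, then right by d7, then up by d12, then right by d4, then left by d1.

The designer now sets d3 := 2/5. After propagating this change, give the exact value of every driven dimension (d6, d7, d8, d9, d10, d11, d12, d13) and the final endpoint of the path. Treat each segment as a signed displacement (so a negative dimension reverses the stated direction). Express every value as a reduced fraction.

d6 = 31/3
d7 = 2/25
d8 = 40/3
d9 = 20/3
d10 = 5002/125
d11 = 311/36
d12 = 52/25
d13 = 35/3
endpoint = (-901/300, 211/75)

Apply edit: d3 := 2/5
  d6 = d5 + 7 = 31/3
  d7 = d3/5 = 2/25
  d8 = d1 - d5/2 = 40/3
  d9 = d8/2 = 20/3
  d10 = d9*4 + d7/5 + d8 = 5002/125
  d11 = d9/3 - d4 + d8/2 = 311/36
  d12 = d2 + d7 = 52/25
  d13 = d6 + d5 - d2 = 35/3
Walk from origin (0, 0):
  seg 1: up by d13 = 35/3 → (0, 35/3)
  seg 2: right by d1 = 15 → (15, 35/3)
  seg 3: down by d8 = 40/3 → (15, -5/3)
  seg 4: up by d3 = 2/5 → (15, -19/15)
  seg 5: up by d2 = 2 → (15, 11/15)
  seg 6: left by d5 = 10/3 → (35/3, 11/15)
  seg 7: right by d7 = 2/25 → (881/75, 11/15)
  seg 8: up by d12 = 52/25 → (881/75, 211/75)
  seg 9: right by d4 = 1/4 → (3599/300, 211/75)
  seg 10: left by d1 = 15 → (-901/300, 211/75)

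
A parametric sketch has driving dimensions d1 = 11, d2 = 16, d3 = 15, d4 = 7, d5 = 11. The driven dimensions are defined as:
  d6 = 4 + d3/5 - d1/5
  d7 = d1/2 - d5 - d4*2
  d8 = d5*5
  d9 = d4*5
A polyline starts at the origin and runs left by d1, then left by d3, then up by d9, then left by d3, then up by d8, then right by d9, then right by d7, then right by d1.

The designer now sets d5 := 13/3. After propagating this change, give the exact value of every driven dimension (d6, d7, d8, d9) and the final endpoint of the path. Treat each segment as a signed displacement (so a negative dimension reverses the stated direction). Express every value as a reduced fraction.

d6 = 24/5
d7 = -77/6
d8 = 65/3
d9 = 35
endpoint = (-47/6, 170/3)

Apply edit: d5 := 13/3
  d6 = 4 + d3/5 - d1/5 = 24/5
  d7 = d1/2 - d5 - d4*2 = -77/6
  d8 = d5*5 = 65/3
  d9 = d4*5 = 35
Walk from origin (0, 0):
  seg 1: left by d1 = 11 → (-11, 0)
  seg 2: left by d3 = 15 → (-26, 0)
  seg 3: up by d9 = 35 → (-26, 35)
  seg 4: left by d3 = 15 → (-41, 35)
  seg 5: up by d8 = 65/3 → (-41, 170/3)
  seg 6: right by d9 = 35 → (-6, 170/3)
  seg 7: right by d7 = -77/6 → (-113/6, 170/3)
  seg 8: right by d1 = 11 → (-47/6, 170/3)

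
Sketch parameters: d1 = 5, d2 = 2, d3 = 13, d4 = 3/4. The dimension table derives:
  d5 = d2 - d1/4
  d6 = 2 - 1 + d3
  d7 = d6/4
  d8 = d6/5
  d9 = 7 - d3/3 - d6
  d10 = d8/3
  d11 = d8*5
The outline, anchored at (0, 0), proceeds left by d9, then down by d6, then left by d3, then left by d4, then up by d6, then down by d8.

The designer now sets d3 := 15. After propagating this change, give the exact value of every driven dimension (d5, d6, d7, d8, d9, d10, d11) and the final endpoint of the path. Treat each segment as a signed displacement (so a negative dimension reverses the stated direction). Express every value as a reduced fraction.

d5 = 3/4
d6 = 16
d7 = 4
d8 = 16/5
d9 = -14
d10 = 16/15
d11 = 16
endpoint = (-7/4, -16/5)

Apply edit: d3 := 15
  d5 = d2 - d1/4 = 3/4
  d6 = 2 - 1 + d3 = 16
  d7 = d6/4 = 4
  d8 = d6/5 = 16/5
  d9 = 7 - d3/3 - d6 = -14
  d10 = d8/3 = 16/15
  d11 = d8*5 = 16
Walk from origin (0, 0):
  seg 1: left by d9 = -14 → (14, 0)
  seg 2: down by d6 = 16 → (14, -16)
  seg 3: left by d3 = 15 → (-1, -16)
  seg 4: left by d4 = 3/4 → (-7/4, -16)
  seg 5: up by d6 = 16 → (-7/4, 0)
  seg 6: down by d8 = 16/5 → (-7/4, -16/5)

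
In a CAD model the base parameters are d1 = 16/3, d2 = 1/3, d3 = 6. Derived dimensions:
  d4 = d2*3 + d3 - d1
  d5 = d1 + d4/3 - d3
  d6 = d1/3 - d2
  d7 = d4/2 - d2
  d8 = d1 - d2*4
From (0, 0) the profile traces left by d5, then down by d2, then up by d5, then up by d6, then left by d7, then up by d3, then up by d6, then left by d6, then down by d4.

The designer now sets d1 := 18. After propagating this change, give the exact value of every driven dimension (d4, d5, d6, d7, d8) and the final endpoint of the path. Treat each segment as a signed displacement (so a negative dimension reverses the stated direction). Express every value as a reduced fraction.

Apply edit: d1 := 18
  d4 = d2*3 + d3 - d1 = -11
  d5 = d1 + d4/3 - d3 = 25/3
  d6 = d1/3 - d2 = 17/3
  d7 = d4/2 - d2 = -35/6
  d8 = d1 - d2*4 = 50/3
Walk from origin (0, 0):
  seg 1: left by d5 = 25/3 → (-25/3, 0)
  seg 2: down by d2 = 1/3 → (-25/3, -1/3)
  seg 3: up by d5 = 25/3 → (-25/3, 8)
  seg 4: up by d6 = 17/3 → (-25/3, 41/3)
  seg 5: left by d7 = -35/6 → (-5/2, 41/3)
  seg 6: up by d3 = 6 → (-5/2, 59/3)
  seg 7: up by d6 = 17/3 → (-5/2, 76/3)
  seg 8: left by d6 = 17/3 → (-49/6, 76/3)
  seg 9: down by d4 = -11 → (-49/6, 109/3)

d4 = -11
d5 = 25/3
d6 = 17/3
d7 = -35/6
d8 = 50/3
endpoint = (-49/6, 109/3)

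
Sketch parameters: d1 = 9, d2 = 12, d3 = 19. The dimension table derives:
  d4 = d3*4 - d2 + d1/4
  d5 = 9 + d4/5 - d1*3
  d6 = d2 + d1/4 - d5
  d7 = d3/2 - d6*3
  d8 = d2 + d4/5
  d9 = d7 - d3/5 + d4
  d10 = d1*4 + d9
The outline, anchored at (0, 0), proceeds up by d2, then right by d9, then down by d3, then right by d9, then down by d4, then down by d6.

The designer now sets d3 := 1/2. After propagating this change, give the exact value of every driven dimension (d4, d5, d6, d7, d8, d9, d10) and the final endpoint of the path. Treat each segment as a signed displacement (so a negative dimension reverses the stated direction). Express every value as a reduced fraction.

Apply edit: d3 := 1/2
  d4 = d3*4 - d2 + d1/4 = -31/4
  d5 = 9 + d4/5 - d1*3 = -391/20
  d6 = d2 + d1/4 - d5 = 169/5
  d7 = d3/2 - d6*3 = -2023/20
  d8 = d2 + d4/5 = 209/20
  d9 = d7 - d3/5 + d4 = -109
  d10 = d1*4 + d9 = -73
Walk from origin (0, 0):
  seg 1: up by d2 = 12 → (0, 12)
  seg 2: right by d9 = -109 → (-109, 12)
  seg 3: down by d3 = 1/2 → (-109, 23/2)
  seg 4: right by d9 = -109 → (-218, 23/2)
  seg 5: down by d4 = -31/4 → (-218, 77/4)
  seg 6: down by d6 = 169/5 → (-218, -291/20)

d4 = -31/4
d5 = -391/20
d6 = 169/5
d7 = -2023/20
d8 = 209/20
d9 = -109
d10 = -73
endpoint = (-218, -291/20)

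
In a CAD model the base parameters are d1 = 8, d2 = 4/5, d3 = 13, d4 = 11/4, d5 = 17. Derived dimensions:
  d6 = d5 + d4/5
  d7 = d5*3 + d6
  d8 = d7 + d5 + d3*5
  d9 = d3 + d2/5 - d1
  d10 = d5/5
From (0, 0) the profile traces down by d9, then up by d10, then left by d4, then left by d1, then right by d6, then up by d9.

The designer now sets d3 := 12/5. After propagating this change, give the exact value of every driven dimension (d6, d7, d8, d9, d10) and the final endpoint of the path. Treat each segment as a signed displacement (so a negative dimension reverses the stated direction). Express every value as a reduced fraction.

Apply edit: d3 := 12/5
  d6 = d5 + d4/5 = 351/20
  d7 = d5*3 + d6 = 1371/20
  d8 = d7 + d5 + d3*5 = 1951/20
  d9 = d3 + d2/5 - d1 = -136/25
  d10 = d5/5 = 17/5
Walk from origin (0, 0):
  seg 1: down by d9 = -136/25 → (0, 136/25)
  seg 2: up by d10 = 17/5 → (0, 221/25)
  seg 3: left by d4 = 11/4 → (-11/4, 221/25)
  seg 4: left by d1 = 8 → (-43/4, 221/25)
  seg 5: right by d6 = 351/20 → (34/5, 221/25)
  seg 6: up by d9 = -136/25 → (34/5, 17/5)

d6 = 351/20
d7 = 1371/20
d8 = 1951/20
d9 = -136/25
d10 = 17/5
endpoint = (34/5, 17/5)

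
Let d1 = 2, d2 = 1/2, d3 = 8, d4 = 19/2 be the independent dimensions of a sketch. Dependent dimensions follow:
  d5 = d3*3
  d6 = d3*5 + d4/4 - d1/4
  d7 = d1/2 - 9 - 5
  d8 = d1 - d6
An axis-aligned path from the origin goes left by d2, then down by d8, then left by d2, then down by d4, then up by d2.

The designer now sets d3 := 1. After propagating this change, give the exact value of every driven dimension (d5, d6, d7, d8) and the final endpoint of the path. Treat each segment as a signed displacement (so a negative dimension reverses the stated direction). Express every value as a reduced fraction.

d5 = 3
d6 = 55/8
d7 = -13
d8 = -39/8
endpoint = (-1, -33/8)

Apply edit: d3 := 1
  d5 = d3*3 = 3
  d6 = d3*5 + d4/4 - d1/4 = 55/8
  d7 = d1/2 - 9 - 5 = -13
  d8 = d1 - d6 = -39/8
Walk from origin (0, 0):
  seg 1: left by d2 = 1/2 → (-1/2, 0)
  seg 2: down by d8 = -39/8 → (-1/2, 39/8)
  seg 3: left by d2 = 1/2 → (-1, 39/8)
  seg 4: down by d4 = 19/2 → (-1, -37/8)
  seg 5: up by d2 = 1/2 → (-1, -33/8)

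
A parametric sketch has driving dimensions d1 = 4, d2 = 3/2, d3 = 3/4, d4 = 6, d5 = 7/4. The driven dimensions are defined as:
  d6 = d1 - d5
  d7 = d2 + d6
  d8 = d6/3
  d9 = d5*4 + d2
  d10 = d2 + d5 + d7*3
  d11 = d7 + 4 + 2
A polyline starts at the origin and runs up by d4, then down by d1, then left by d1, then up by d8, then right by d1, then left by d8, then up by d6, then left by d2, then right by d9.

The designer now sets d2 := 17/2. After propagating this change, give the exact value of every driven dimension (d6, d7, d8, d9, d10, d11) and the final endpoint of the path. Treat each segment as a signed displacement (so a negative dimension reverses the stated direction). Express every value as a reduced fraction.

Apply edit: d2 := 17/2
  d6 = d1 - d5 = 9/4
  d7 = d2 + d6 = 43/4
  d8 = d6/3 = 3/4
  d9 = d5*4 + d2 = 31/2
  d10 = d2 + d5 + d7*3 = 85/2
  d11 = d7 + 4 + 2 = 67/4
Walk from origin (0, 0):
  seg 1: up by d4 = 6 → (0, 6)
  seg 2: down by d1 = 4 → (0, 2)
  seg 3: left by d1 = 4 → (-4, 2)
  seg 4: up by d8 = 3/4 → (-4, 11/4)
  seg 5: right by d1 = 4 → (0, 11/4)
  seg 6: left by d8 = 3/4 → (-3/4, 11/4)
  seg 7: up by d6 = 9/4 → (-3/4, 5)
  seg 8: left by d2 = 17/2 → (-37/4, 5)
  seg 9: right by d9 = 31/2 → (25/4, 5)

d6 = 9/4
d7 = 43/4
d8 = 3/4
d9 = 31/2
d10 = 85/2
d11 = 67/4
endpoint = (25/4, 5)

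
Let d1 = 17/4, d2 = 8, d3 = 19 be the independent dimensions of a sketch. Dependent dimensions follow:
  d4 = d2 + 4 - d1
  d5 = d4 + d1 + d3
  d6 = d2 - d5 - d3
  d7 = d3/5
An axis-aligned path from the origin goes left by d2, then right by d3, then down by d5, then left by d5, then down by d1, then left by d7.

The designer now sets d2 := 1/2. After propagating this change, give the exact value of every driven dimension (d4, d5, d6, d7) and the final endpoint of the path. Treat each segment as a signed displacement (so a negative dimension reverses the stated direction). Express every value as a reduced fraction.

d4 = 1/4
d5 = 47/2
d6 = -42
d7 = 19/5
endpoint = (-44/5, -111/4)

Apply edit: d2 := 1/2
  d4 = d2 + 4 - d1 = 1/4
  d5 = d4 + d1 + d3 = 47/2
  d6 = d2 - d5 - d3 = -42
  d7 = d3/5 = 19/5
Walk from origin (0, 0):
  seg 1: left by d2 = 1/2 → (-1/2, 0)
  seg 2: right by d3 = 19 → (37/2, 0)
  seg 3: down by d5 = 47/2 → (37/2, -47/2)
  seg 4: left by d5 = 47/2 → (-5, -47/2)
  seg 5: down by d1 = 17/4 → (-5, -111/4)
  seg 6: left by d7 = 19/5 → (-44/5, -111/4)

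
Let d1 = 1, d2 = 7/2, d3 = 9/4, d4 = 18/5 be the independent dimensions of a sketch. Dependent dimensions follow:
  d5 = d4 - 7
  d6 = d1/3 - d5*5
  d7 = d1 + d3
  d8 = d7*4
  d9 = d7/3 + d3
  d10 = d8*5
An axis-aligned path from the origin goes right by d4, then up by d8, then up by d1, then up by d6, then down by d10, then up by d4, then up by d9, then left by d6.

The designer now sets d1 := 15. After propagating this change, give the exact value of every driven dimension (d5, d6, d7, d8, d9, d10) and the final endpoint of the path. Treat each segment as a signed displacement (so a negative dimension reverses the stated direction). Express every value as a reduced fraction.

d5 = -17/5
d6 = 22
d7 = 69/4
d8 = 69
d9 = 8
d10 = 345
endpoint = (-92/5, -1137/5)

Apply edit: d1 := 15
  d5 = d4 - 7 = -17/5
  d6 = d1/3 - d5*5 = 22
  d7 = d1 + d3 = 69/4
  d8 = d7*4 = 69
  d9 = d7/3 + d3 = 8
  d10 = d8*5 = 345
Walk from origin (0, 0):
  seg 1: right by d4 = 18/5 → (18/5, 0)
  seg 2: up by d8 = 69 → (18/5, 69)
  seg 3: up by d1 = 15 → (18/5, 84)
  seg 4: up by d6 = 22 → (18/5, 106)
  seg 5: down by d10 = 345 → (18/5, -239)
  seg 6: up by d4 = 18/5 → (18/5, -1177/5)
  seg 7: up by d9 = 8 → (18/5, -1137/5)
  seg 8: left by d6 = 22 → (-92/5, -1137/5)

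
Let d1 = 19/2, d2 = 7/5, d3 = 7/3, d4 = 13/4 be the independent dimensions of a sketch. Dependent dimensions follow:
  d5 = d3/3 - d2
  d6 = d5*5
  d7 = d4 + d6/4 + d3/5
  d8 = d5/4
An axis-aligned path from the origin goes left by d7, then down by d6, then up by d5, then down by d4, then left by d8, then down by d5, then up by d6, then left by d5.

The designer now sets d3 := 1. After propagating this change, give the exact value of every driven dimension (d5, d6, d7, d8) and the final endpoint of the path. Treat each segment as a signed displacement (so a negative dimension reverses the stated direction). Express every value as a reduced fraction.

Apply edit: d3 := 1
  d5 = d3/3 - d2 = -16/15
  d6 = d5*5 = -16/3
  d7 = d4 + d6/4 + d3/5 = 127/60
  d8 = d5/4 = -4/15
Walk from origin (0, 0):
  seg 1: left by d7 = 127/60 → (-127/60, 0)
  seg 2: down by d6 = -16/3 → (-127/60, 16/3)
  seg 3: up by d5 = -16/15 → (-127/60, 64/15)
  seg 4: down by d4 = 13/4 → (-127/60, 61/60)
  seg 5: left by d8 = -4/15 → (-37/20, 61/60)
  seg 6: down by d5 = -16/15 → (-37/20, 25/12)
  seg 7: up by d6 = -16/3 → (-37/20, -13/4)
  seg 8: left by d5 = -16/15 → (-47/60, -13/4)

d5 = -16/15
d6 = -16/3
d7 = 127/60
d8 = -4/15
endpoint = (-47/60, -13/4)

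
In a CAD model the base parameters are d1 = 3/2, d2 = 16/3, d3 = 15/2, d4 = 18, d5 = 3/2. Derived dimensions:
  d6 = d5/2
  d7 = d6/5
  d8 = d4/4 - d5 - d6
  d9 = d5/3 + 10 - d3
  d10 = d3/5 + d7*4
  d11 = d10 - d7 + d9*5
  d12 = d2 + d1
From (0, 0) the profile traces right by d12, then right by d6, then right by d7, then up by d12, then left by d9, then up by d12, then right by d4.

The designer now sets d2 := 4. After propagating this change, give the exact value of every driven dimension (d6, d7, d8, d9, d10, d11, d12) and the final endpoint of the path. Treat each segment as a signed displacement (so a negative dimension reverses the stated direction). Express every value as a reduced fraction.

Apply edit: d2 := 4
  d6 = d5/2 = 3/4
  d7 = d6/5 = 3/20
  d8 = d4/4 - d5 - d6 = 9/4
  d9 = d5/3 + 10 - d3 = 3
  d10 = d3/5 + d7*4 = 21/10
  d11 = d10 - d7 + d9*5 = 339/20
  d12 = d2 + d1 = 11/2
Walk from origin (0, 0):
  seg 1: right by d12 = 11/2 → (11/2, 0)
  seg 2: right by d6 = 3/4 → (25/4, 0)
  seg 3: right by d7 = 3/20 → (32/5, 0)
  seg 4: up by d12 = 11/2 → (32/5, 11/2)
  seg 5: left by d9 = 3 → (17/5, 11/2)
  seg 6: up by d12 = 11/2 → (17/5, 11)
  seg 7: right by d4 = 18 → (107/5, 11)

d6 = 3/4
d7 = 3/20
d8 = 9/4
d9 = 3
d10 = 21/10
d11 = 339/20
d12 = 11/2
endpoint = (107/5, 11)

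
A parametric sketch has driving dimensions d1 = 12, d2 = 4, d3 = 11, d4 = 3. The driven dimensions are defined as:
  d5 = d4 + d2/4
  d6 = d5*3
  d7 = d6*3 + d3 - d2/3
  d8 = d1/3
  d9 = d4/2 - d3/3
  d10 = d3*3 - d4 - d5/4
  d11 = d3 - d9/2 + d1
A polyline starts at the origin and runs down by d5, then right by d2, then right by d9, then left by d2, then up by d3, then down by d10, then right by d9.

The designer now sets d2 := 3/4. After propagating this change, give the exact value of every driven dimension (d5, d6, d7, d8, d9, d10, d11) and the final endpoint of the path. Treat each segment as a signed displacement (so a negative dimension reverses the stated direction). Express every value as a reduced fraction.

d5 = 51/16
d6 = 153/16
d7 = 631/16
d8 = 4
d9 = -13/6
d10 = 1869/64
d11 = 289/12
endpoint = (-13/3, -1369/64)

Apply edit: d2 := 3/4
  d5 = d4 + d2/4 = 51/16
  d6 = d5*3 = 153/16
  d7 = d6*3 + d3 - d2/3 = 631/16
  d8 = d1/3 = 4
  d9 = d4/2 - d3/3 = -13/6
  d10 = d3*3 - d4 - d5/4 = 1869/64
  d11 = d3 - d9/2 + d1 = 289/12
Walk from origin (0, 0):
  seg 1: down by d5 = 51/16 → (0, -51/16)
  seg 2: right by d2 = 3/4 → (3/4, -51/16)
  seg 3: right by d9 = -13/6 → (-17/12, -51/16)
  seg 4: left by d2 = 3/4 → (-13/6, -51/16)
  seg 5: up by d3 = 11 → (-13/6, 125/16)
  seg 6: down by d10 = 1869/64 → (-13/6, -1369/64)
  seg 7: right by d9 = -13/6 → (-13/3, -1369/64)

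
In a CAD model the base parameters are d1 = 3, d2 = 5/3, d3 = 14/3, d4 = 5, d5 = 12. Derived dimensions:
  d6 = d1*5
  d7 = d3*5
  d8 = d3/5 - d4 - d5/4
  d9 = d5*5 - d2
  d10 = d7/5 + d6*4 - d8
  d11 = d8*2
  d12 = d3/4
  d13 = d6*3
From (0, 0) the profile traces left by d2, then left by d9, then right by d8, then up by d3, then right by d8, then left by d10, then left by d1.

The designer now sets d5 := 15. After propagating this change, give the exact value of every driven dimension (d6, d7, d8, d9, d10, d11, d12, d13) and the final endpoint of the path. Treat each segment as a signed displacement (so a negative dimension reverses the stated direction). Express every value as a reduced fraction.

Apply edit: d5 := 15
  d6 = d1*5 = 15
  d7 = d3*5 = 70/3
  d8 = d3/5 - d4 - d5/4 = -469/60
  d9 = d5*5 - d2 = 220/3
  d10 = d7/5 + d6*4 - d8 = 4349/60
  d11 = d8*2 = -469/30
  d12 = d3/4 = 7/6
  d13 = d6*3 = 45
Walk from origin (0, 0):
  seg 1: left by d2 = 5/3 → (-5/3, 0)
  seg 2: left by d9 = 220/3 → (-75, 0)
  seg 3: right by d8 = -469/60 → (-4969/60, 0)
  seg 4: up by d3 = 14/3 → (-4969/60, 14/3)
  seg 5: right by d8 = -469/60 → (-2719/30, 14/3)
  seg 6: left by d10 = 4349/60 → (-9787/60, 14/3)
  seg 7: left by d1 = 3 → (-9967/60, 14/3)

d6 = 15
d7 = 70/3
d8 = -469/60
d9 = 220/3
d10 = 4349/60
d11 = -469/30
d12 = 7/6
d13 = 45
endpoint = (-9967/60, 14/3)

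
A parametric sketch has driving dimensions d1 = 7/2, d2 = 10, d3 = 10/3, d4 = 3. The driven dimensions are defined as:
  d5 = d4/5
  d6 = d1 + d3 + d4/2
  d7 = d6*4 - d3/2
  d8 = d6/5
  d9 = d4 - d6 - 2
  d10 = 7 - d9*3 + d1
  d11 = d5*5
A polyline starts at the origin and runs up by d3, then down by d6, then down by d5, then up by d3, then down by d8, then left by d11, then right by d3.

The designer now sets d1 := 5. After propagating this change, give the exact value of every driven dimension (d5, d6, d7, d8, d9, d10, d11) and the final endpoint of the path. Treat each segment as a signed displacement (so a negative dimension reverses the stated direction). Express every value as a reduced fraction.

Apply edit: d1 := 5
  d5 = d4/5 = 3/5
  d6 = d1 + d3 + d4/2 = 59/6
  d7 = d6*4 - d3/2 = 113/3
  d8 = d6/5 = 59/30
  d9 = d4 - d6 - 2 = -53/6
  d10 = 7 - d9*3 + d1 = 77/2
  d11 = d5*5 = 3
Walk from origin (0, 0):
  seg 1: up by d3 = 10/3 → (0, 10/3)
  seg 2: down by d6 = 59/6 → (0, -13/2)
  seg 3: down by d5 = 3/5 → (0, -71/10)
  seg 4: up by d3 = 10/3 → (0, -113/30)
  seg 5: down by d8 = 59/30 → (0, -86/15)
  seg 6: left by d11 = 3 → (-3, -86/15)
  seg 7: right by d3 = 10/3 → (1/3, -86/15)

d5 = 3/5
d6 = 59/6
d7 = 113/3
d8 = 59/30
d9 = -53/6
d10 = 77/2
d11 = 3
endpoint = (1/3, -86/15)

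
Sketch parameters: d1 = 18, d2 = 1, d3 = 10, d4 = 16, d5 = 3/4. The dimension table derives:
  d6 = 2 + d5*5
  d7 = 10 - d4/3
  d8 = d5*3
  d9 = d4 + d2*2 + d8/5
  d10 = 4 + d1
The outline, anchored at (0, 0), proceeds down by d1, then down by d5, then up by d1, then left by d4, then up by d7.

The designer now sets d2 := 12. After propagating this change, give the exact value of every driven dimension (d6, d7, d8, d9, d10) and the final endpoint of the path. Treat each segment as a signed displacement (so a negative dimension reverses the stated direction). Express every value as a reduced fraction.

Apply edit: d2 := 12
  d6 = 2 + d5*5 = 23/4
  d7 = 10 - d4/3 = 14/3
  d8 = d5*3 = 9/4
  d9 = d4 + d2*2 + d8/5 = 809/20
  d10 = 4 + d1 = 22
Walk from origin (0, 0):
  seg 1: down by d1 = 18 → (0, -18)
  seg 2: down by d5 = 3/4 → (0, -75/4)
  seg 3: up by d1 = 18 → (0, -3/4)
  seg 4: left by d4 = 16 → (-16, -3/4)
  seg 5: up by d7 = 14/3 → (-16, 47/12)

d6 = 23/4
d7 = 14/3
d8 = 9/4
d9 = 809/20
d10 = 22
endpoint = (-16, 47/12)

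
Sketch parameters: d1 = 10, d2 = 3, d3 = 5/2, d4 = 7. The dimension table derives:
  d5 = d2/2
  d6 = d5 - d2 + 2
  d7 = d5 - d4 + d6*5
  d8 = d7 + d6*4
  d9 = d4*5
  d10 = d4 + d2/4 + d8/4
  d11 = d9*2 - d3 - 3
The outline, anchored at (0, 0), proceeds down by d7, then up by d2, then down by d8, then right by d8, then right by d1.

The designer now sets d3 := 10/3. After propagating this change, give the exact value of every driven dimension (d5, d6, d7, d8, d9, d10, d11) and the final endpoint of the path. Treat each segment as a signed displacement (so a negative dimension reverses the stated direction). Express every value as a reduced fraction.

d5 = 3/2
d6 = 1/2
d7 = -3
d8 = -1
d9 = 35
d10 = 15/2
d11 = 191/3
endpoint = (9, 7)

Apply edit: d3 := 10/3
  d5 = d2/2 = 3/2
  d6 = d5 - d2 + 2 = 1/2
  d7 = d5 - d4 + d6*5 = -3
  d8 = d7 + d6*4 = -1
  d9 = d4*5 = 35
  d10 = d4 + d2/4 + d8/4 = 15/2
  d11 = d9*2 - d3 - 3 = 191/3
Walk from origin (0, 0):
  seg 1: down by d7 = -3 → (0, 3)
  seg 2: up by d2 = 3 → (0, 6)
  seg 3: down by d8 = -1 → (0, 7)
  seg 4: right by d8 = -1 → (-1, 7)
  seg 5: right by d1 = 10 → (9, 7)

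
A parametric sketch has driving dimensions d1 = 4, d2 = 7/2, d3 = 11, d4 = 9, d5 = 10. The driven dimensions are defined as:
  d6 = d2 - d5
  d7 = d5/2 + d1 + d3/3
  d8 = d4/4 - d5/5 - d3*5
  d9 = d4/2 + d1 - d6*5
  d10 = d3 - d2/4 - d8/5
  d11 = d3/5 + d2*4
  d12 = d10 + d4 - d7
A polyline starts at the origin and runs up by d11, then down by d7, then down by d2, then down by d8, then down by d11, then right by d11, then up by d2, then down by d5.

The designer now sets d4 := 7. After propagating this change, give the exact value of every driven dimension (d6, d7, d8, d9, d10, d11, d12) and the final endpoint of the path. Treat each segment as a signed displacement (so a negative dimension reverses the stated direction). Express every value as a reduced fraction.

Apply edit: d4 := 7
  d6 = d2 - d5 = -13/2
  d7 = d5/2 + d1 + d3/3 = 38/3
  d8 = d4/4 - d5/5 - d3*5 = -221/4
  d9 = d4/2 + d1 - d6*5 = 40
  d10 = d3 - d2/4 - d8/5 = 847/40
  d11 = d3/5 + d2*4 = 81/5
  d12 = d10 + d4 - d7 = 1861/120
Walk from origin (0, 0):
  seg 1: up by d11 = 81/5 → (0, 81/5)
  seg 2: down by d7 = 38/3 → (0, 53/15)
  seg 3: down by d2 = 7/2 → (0, 1/30)
  seg 4: down by d8 = -221/4 → (0, 3317/60)
  seg 5: down by d11 = 81/5 → (0, 469/12)
  seg 6: right by d11 = 81/5 → (81/5, 469/12)
  seg 7: up by d2 = 7/2 → (81/5, 511/12)
  seg 8: down by d5 = 10 → (81/5, 391/12)

d6 = -13/2
d7 = 38/3
d8 = -221/4
d9 = 40
d10 = 847/40
d11 = 81/5
d12 = 1861/120
endpoint = (81/5, 391/12)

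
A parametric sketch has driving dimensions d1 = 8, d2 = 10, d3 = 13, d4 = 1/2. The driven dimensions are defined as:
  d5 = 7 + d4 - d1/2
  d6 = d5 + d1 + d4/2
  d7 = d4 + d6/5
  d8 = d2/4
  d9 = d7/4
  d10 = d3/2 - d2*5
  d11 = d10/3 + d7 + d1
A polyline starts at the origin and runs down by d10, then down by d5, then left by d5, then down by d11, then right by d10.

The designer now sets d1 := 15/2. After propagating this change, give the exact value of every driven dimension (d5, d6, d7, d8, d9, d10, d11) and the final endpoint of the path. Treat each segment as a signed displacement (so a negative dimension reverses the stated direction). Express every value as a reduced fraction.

d5 = 15/4
d6 = 23/2
d7 = 14/5
d8 = 5/2
d9 = 7/10
d10 = -87/2
d11 = -21/5
endpoint = (-189/4, 879/20)

Apply edit: d1 := 15/2
  d5 = 7 + d4 - d1/2 = 15/4
  d6 = d5 + d1 + d4/2 = 23/2
  d7 = d4 + d6/5 = 14/5
  d8 = d2/4 = 5/2
  d9 = d7/4 = 7/10
  d10 = d3/2 - d2*5 = -87/2
  d11 = d10/3 + d7 + d1 = -21/5
Walk from origin (0, 0):
  seg 1: down by d10 = -87/2 → (0, 87/2)
  seg 2: down by d5 = 15/4 → (0, 159/4)
  seg 3: left by d5 = 15/4 → (-15/4, 159/4)
  seg 4: down by d11 = -21/5 → (-15/4, 879/20)
  seg 5: right by d10 = -87/2 → (-189/4, 879/20)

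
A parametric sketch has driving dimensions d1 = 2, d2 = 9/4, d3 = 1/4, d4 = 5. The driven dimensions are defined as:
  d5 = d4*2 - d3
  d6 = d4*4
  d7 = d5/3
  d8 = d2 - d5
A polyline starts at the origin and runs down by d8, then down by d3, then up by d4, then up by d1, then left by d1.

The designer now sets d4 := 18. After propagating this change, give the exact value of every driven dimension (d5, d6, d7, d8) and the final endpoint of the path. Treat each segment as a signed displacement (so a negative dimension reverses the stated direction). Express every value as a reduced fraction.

d5 = 143/4
d6 = 72
d7 = 143/12
d8 = -67/2
endpoint = (-2, 213/4)

Apply edit: d4 := 18
  d5 = d4*2 - d3 = 143/4
  d6 = d4*4 = 72
  d7 = d5/3 = 143/12
  d8 = d2 - d5 = -67/2
Walk from origin (0, 0):
  seg 1: down by d8 = -67/2 → (0, 67/2)
  seg 2: down by d3 = 1/4 → (0, 133/4)
  seg 3: up by d4 = 18 → (0, 205/4)
  seg 4: up by d1 = 2 → (0, 213/4)
  seg 5: left by d1 = 2 → (-2, 213/4)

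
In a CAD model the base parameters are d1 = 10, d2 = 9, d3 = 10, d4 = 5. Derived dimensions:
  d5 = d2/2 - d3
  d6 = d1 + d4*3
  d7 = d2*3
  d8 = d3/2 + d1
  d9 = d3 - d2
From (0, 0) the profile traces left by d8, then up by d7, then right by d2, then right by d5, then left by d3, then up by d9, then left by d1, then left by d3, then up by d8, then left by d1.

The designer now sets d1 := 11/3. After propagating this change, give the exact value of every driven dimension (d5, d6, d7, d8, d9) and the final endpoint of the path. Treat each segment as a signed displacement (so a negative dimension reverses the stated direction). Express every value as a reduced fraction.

d5 = -11/2
d6 = 56/3
d7 = 27
d8 = 26/3
d9 = 1
endpoint = (-65/2, 110/3)

Apply edit: d1 := 11/3
  d5 = d2/2 - d3 = -11/2
  d6 = d1 + d4*3 = 56/3
  d7 = d2*3 = 27
  d8 = d3/2 + d1 = 26/3
  d9 = d3 - d2 = 1
Walk from origin (0, 0):
  seg 1: left by d8 = 26/3 → (-26/3, 0)
  seg 2: up by d7 = 27 → (-26/3, 27)
  seg 3: right by d2 = 9 → (1/3, 27)
  seg 4: right by d5 = -11/2 → (-31/6, 27)
  seg 5: left by d3 = 10 → (-91/6, 27)
  seg 6: up by d9 = 1 → (-91/6, 28)
  seg 7: left by d1 = 11/3 → (-113/6, 28)
  seg 8: left by d3 = 10 → (-173/6, 28)
  seg 9: up by d8 = 26/3 → (-173/6, 110/3)
  seg 10: left by d1 = 11/3 → (-65/2, 110/3)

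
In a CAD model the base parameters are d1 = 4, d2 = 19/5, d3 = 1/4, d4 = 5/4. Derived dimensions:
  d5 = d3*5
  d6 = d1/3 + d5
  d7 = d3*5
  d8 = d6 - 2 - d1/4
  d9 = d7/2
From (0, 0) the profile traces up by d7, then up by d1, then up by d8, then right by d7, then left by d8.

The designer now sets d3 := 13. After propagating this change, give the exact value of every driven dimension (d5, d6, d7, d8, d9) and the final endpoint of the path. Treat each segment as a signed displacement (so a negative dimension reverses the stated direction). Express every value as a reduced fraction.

Apply edit: d3 := 13
  d5 = d3*5 = 65
  d6 = d1/3 + d5 = 199/3
  d7 = d3*5 = 65
  d8 = d6 - 2 - d1/4 = 190/3
  d9 = d7/2 = 65/2
Walk from origin (0, 0):
  seg 1: up by d7 = 65 → (0, 65)
  seg 2: up by d1 = 4 → (0, 69)
  seg 3: up by d8 = 190/3 → (0, 397/3)
  seg 4: right by d7 = 65 → (65, 397/3)
  seg 5: left by d8 = 190/3 → (5/3, 397/3)

d5 = 65
d6 = 199/3
d7 = 65
d8 = 190/3
d9 = 65/2
endpoint = (5/3, 397/3)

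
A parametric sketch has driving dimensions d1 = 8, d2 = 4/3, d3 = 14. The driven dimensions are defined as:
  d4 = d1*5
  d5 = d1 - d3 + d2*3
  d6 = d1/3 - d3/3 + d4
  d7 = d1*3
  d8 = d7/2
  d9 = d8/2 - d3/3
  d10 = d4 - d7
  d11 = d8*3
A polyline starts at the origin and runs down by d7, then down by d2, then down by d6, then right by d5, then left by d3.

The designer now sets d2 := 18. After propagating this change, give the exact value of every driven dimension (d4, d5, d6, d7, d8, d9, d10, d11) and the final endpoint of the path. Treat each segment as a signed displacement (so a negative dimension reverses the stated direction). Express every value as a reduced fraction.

d4 = 40
d5 = 48
d6 = 38
d7 = 24
d8 = 12
d9 = 4/3
d10 = 16
d11 = 36
endpoint = (34, -80)

Apply edit: d2 := 18
  d4 = d1*5 = 40
  d5 = d1 - d3 + d2*3 = 48
  d6 = d1/3 - d3/3 + d4 = 38
  d7 = d1*3 = 24
  d8 = d7/2 = 12
  d9 = d8/2 - d3/3 = 4/3
  d10 = d4 - d7 = 16
  d11 = d8*3 = 36
Walk from origin (0, 0):
  seg 1: down by d7 = 24 → (0, -24)
  seg 2: down by d2 = 18 → (0, -42)
  seg 3: down by d6 = 38 → (0, -80)
  seg 4: right by d5 = 48 → (48, -80)
  seg 5: left by d3 = 14 → (34, -80)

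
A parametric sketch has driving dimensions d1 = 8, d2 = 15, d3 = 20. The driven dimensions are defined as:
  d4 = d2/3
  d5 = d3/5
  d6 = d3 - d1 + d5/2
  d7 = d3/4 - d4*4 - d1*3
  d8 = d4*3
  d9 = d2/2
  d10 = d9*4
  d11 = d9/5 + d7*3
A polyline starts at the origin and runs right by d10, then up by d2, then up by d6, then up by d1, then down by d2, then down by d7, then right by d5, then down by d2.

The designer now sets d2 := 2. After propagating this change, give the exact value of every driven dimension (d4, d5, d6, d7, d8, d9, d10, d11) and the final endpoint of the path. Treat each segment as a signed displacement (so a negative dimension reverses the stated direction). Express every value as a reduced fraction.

d4 = 2/3
d5 = 4
d6 = 14
d7 = -65/3
d8 = 2
d9 = 1
d10 = 4
d11 = -324/5
endpoint = (8, 125/3)

Apply edit: d2 := 2
  d4 = d2/3 = 2/3
  d5 = d3/5 = 4
  d6 = d3 - d1 + d5/2 = 14
  d7 = d3/4 - d4*4 - d1*3 = -65/3
  d8 = d4*3 = 2
  d9 = d2/2 = 1
  d10 = d9*4 = 4
  d11 = d9/5 + d7*3 = -324/5
Walk from origin (0, 0):
  seg 1: right by d10 = 4 → (4, 0)
  seg 2: up by d2 = 2 → (4, 2)
  seg 3: up by d6 = 14 → (4, 16)
  seg 4: up by d1 = 8 → (4, 24)
  seg 5: down by d2 = 2 → (4, 22)
  seg 6: down by d7 = -65/3 → (4, 131/3)
  seg 7: right by d5 = 4 → (8, 131/3)
  seg 8: down by d2 = 2 → (8, 125/3)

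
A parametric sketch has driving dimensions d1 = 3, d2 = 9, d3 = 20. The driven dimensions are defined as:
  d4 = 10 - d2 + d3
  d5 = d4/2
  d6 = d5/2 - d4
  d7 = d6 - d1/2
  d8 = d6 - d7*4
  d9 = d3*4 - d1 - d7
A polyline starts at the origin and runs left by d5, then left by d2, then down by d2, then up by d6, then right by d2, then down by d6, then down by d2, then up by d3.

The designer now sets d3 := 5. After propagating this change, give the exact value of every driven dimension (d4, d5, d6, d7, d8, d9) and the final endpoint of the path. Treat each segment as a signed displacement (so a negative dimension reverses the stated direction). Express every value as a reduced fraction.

Apply edit: d3 := 5
  d4 = 10 - d2 + d3 = 6
  d5 = d4/2 = 3
  d6 = d5/2 - d4 = -9/2
  d7 = d6 - d1/2 = -6
  d8 = d6 - d7*4 = 39/2
  d9 = d3*4 - d1 - d7 = 23
Walk from origin (0, 0):
  seg 1: left by d5 = 3 → (-3, 0)
  seg 2: left by d2 = 9 → (-12, 0)
  seg 3: down by d2 = 9 → (-12, -9)
  seg 4: up by d6 = -9/2 → (-12, -27/2)
  seg 5: right by d2 = 9 → (-3, -27/2)
  seg 6: down by d6 = -9/2 → (-3, -9)
  seg 7: down by d2 = 9 → (-3, -18)
  seg 8: up by d3 = 5 → (-3, -13)

d4 = 6
d5 = 3
d6 = -9/2
d7 = -6
d8 = 39/2
d9 = 23
endpoint = (-3, -13)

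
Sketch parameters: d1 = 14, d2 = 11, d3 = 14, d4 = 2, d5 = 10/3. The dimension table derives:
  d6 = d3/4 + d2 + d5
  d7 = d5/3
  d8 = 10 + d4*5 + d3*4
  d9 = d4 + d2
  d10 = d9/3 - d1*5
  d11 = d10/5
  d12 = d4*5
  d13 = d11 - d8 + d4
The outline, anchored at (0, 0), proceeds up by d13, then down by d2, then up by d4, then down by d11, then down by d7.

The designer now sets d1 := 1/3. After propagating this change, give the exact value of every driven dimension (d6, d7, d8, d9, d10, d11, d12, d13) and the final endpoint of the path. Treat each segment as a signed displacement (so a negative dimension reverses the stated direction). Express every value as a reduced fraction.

Apply edit: d1 := 1/3
  d6 = d3/4 + d2 + d5 = 107/6
  d7 = d5/3 = 10/9
  d8 = 10 + d4*5 + d3*4 = 76
  d9 = d4 + d2 = 13
  d10 = d9/3 - d1*5 = 8/3
  d11 = d10/5 = 8/15
  d12 = d4*5 = 10
  d13 = d11 - d8 + d4 = -1102/15
Walk from origin (0, 0):
  seg 1: up by d13 = -1102/15 → (0, -1102/15)
  seg 2: down by d2 = 11 → (0, -1267/15)
  seg 3: up by d4 = 2 → (0, -1237/15)
  seg 4: down by d11 = 8/15 → (0, -83)
  seg 5: down by d7 = 10/9 → (0, -757/9)

d6 = 107/6
d7 = 10/9
d8 = 76
d9 = 13
d10 = 8/3
d11 = 8/15
d12 = 10
d13 = -1102/15
endpoint = (0, -757/9)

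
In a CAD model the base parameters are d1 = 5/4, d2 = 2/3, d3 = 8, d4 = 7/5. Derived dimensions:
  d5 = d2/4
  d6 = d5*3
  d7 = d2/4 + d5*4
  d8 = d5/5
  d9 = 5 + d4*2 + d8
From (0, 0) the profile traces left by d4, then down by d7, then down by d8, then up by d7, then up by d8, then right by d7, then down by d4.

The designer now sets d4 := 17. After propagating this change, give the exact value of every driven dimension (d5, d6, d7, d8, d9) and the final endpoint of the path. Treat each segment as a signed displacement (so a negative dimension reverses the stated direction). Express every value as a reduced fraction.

Apply edit: d4 := 17
  d5 = d2/4 = 1/6
  d6 = d5*3 = 1/2
  d7 = d2/4 + d5*4 = 5/6
  d8 = d5/5 = 1/30
  d9 = 5 + d4*2 + d8 = 1171/30
Walk from origin (0, 0):
  seg 1: left by d4 = 17 → (-17, 0)
  seg 2: down by d7 = 5/6 → (-17, -5/6)
  seg 3: down by d8 = 1/30 → (-17, -13/15)
  seg 4: up by d7 = 5/6 → (-17, -1/30)
  seg 5: up by d8 = 1/30 → (-17, 0)
  seg 6: right by d7 = 5/6 → (-97/6, 0)
  seg 7: down by d4 = 17 → (-97/6, -17)

d5 = 1/6
d6 = 1/2
d7 = 5/6
d8 = 1/30
d9 = 1171/30
endpoint = (-97/6, -17)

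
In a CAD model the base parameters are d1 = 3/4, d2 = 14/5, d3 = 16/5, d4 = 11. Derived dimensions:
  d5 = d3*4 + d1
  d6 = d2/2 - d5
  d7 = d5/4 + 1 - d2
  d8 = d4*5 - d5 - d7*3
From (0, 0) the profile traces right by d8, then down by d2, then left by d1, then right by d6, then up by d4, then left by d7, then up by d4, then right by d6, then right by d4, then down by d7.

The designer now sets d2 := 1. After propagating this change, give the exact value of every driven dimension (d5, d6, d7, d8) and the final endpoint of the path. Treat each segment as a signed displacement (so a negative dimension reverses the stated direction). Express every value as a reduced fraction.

d5 = 271/20
d6 = -261/20
d7 = 271/80
d8 = 2503/80
endpoint = (241/20, 1409/80)

Apply edit: d2 := 1
  d5 = d3*4 + d1 = 271/20
  d6 = d2/2 - d5 = -261/20
  d7 = d5/4 + 1 - d2 = 271/80
  d8 = d4*5 - d5 - d7*3 = 2503/80
Walk from origin (0, 0):
  seg 1: right by d8 = 2503/80 → (2503/80, 0)
  seg 2: down by d2 = 1 → (2503/80, -1)
  seg 3: left by d1 = 3/4 → (2443/80, -1)
  seg 4: right by d6 = -261/20 → (1399/80, -1)
  seg 5: up by d4 = 11 → (1399/80, 10)
  seg 6: left by d7 = 271/80 → (141/10, 10)
  seg 7: up by d4 = 11 → (141/10, 21)
  seg 8: right by d6 = -261/20 → (21/20, 21)
  seg 9: right by d4 = 11 → (241/20, 21)
  seg 10: down by d7 = 271/80 → (241/20, 1409/80)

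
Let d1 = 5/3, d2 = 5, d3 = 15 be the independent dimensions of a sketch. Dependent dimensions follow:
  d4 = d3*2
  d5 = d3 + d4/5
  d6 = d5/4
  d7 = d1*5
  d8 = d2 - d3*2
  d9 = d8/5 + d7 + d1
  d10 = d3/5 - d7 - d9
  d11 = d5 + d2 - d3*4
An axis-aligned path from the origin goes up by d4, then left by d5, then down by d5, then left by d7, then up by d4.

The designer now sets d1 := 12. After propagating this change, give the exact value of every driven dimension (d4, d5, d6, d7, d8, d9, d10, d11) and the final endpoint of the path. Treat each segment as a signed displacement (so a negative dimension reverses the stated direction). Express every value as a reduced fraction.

d4 = 30
d5 = 21
d6 = 21/4
d7 = 60
d8 = -25
d9 = 67
d10 = -124
d11 = -34
endpoint = (-81, 39)

Apply edit: d1 := 12
  d4 = d3*2 = 30
  d5 = d3 + d4/5 = 21
  d6 = d5/4 = 21/4
  d7 = d1*5 = 60
  d8 = d2 - d3*2 = -25
  d9 = d8/5 + d7 + d1 = 67
  d10 = d3/5 - d7 - d9 = -124
  d11 = d5 + d2 - d3*4 = -34
Walk from origin (0, 0):
  seg 1: up by d4 = 30 → (0, 30)
  seg 2: left by d5 = 21 → (-21, 30)
  seg 3: down by d5 = 21 → (-21, 9)
  seg 4: left by d7 = 60 → (-81, 9)
  seg 5: up by d4 = 30 → (-81, 39)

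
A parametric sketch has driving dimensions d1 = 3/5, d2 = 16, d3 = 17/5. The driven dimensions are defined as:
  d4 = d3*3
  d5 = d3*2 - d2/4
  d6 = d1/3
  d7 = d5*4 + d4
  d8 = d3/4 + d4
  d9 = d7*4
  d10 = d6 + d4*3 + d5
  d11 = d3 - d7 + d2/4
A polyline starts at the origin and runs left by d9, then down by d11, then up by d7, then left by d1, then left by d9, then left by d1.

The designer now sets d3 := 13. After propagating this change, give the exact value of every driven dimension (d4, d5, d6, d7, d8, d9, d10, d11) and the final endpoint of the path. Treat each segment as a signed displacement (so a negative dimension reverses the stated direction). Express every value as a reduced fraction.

Apply edit: d3 := 13
  d4 = d3*3 = 39
  d5 = d3*2 - d2/4 = 22
  d6 = d1/3 = 1/5
  d7 = d5*4 + d4 = 127
  d8 = d3/4 + d4 = 169/4
  d9 = d7*4 = 508
  d10 = d6 + d4*3 + d5 = 696/5
  d11 = d3 - d7 + d2/4 = -110
Walk from origin (0, 0):
  seg 1: left by d9 = 508 → (-508, 0)
  seg 2: down by d11 = -110 → (-508, 110)
  seg 3: up by d7 = 127 → (-508, 237)
  seg 4: left by d1 = 3/5 → (-2543/5, 237)
  seg 5: left by d9 = 508 → (-5083/5, 237)
  seg 6: left by d1 = 3/5 → (-5086/5, 237)

d4 = 39
d5 = 22
d6 = 1/5
d7 = 127
d8 = 169/4
d9 = 508
d10 = 696/5
d11 = -110
endpoint = (-5086/5, 237)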